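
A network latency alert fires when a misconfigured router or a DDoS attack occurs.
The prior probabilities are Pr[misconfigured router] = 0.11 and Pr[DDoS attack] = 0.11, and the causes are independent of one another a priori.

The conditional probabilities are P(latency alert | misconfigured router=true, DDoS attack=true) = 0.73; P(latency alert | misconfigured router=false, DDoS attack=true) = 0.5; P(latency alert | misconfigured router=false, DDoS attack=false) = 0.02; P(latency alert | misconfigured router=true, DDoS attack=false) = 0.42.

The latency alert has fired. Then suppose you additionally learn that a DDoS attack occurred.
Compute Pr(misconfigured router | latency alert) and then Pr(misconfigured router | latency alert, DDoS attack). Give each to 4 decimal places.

Weight on misconfigured router=true, given the evidence: 0.041118 + 0.008833 = 0.049951
Denominator P(latency alert): 0.02×0.89×0.89 + 0.5×0.89×0.11 + 0.42×0.11×0.89 + 0.73×0.11×0.11 = 0.114743
Posterior = 0.049951 / 0.114743 ≈ 0.4353

With the extra evidence:
Numerator (weight on configurations with misconfigured router): 0.73·0.11 = 0.080300
The normalizing constant is 0.5·0.89 + 0.73·0.11 = 0.525300
P(misconfigured router | latency alert, DDoS attack) = 0.080300/0.525300 ≈ 0.1529
The drop from 0.4353 to 0.1529 is the explaining-away (discounting) effect.

Pr(misconfigured router | latency alert) ≈ 0.4353; Pr(misconfigured router | latency alert, DDoS attack) ≈ 0.1529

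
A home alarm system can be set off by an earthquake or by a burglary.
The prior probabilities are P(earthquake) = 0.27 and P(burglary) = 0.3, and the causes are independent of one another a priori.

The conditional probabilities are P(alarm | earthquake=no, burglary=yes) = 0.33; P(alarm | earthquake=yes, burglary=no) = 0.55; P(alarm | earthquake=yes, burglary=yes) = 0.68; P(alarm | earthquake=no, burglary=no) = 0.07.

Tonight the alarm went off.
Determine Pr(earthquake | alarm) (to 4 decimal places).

Pr(earthquake | alarm) ≈ 0.5955

P(alarm) = 0.07×0.73×0.7 + 0.33×0.73×0.3 + 0.55×0.27×0.7 + 0.68×0.27×0.3 = 0.035770 + 0.072270 + 0.103950 + 0.055080 = 0.267070
Restricting to configurations with earthquake present: 0.103950 + 0.055080 = 0.159030.
So P(earthquake | alarm) = 0.159030/0.267070 ≈ 0.5955.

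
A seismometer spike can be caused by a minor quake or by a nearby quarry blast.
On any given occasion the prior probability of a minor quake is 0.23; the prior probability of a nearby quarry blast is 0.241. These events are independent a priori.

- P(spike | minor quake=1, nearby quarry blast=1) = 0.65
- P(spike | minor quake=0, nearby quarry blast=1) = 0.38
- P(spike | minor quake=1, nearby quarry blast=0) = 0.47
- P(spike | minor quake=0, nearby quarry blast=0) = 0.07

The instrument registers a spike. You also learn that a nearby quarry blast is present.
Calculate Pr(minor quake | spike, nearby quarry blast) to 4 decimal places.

Pr(minor quake | spike, nearby quarry blast) ≈ 0.3382

P(spike | nearby quarry blast) = 0.38·0.77 + 0.65·0.23 = 0.292600 + 0.149500 = 0.442100
The minor quake-present share is 0.65·0.23 = 0.149500.
Hence the posterior is 0.149500/0.442100 ≈ 0.3382.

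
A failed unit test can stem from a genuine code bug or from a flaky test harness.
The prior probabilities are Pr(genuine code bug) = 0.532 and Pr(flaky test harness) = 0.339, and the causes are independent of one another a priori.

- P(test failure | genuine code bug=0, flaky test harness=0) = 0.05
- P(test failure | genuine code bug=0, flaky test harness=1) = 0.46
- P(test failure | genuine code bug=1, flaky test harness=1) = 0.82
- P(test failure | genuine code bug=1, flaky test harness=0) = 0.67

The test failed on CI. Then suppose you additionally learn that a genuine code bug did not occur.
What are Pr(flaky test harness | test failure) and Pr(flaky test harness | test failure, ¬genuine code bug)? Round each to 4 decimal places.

By total probability over the 4 (genuine code bug, flaky test harness) configurations:
  P(test failure) = 0.05×0.468×0.661 + 0.46×0.468×0.339 + 0.67×0.532×0.661 + 0.82×0.532×0.339
        = 0.015467 + 0.072980 + 0.235607 + 0.147885 = 0.471939
Keeping only the flaky test harness-present terms gives 0.220865, so
  P(flaky test harness | test failure) = 0.220865 / 0.471939 ≈ 0.4680

With the extra evidence:
For the numerator, keep only flaky test harness=true terms: 0.46·0.339 = 0.155940
Normalizer over all consistent configurations: 0.05·0.661 + 0.46·0.339 = 0.188990
P(flaky test harness | test failure, ¬genuine code bug) = 0.155940/0.188990 ≈ 0.8251
Ruling out genuine code bug raises the posterior on flaky test harness — the flip side of explaining away.

Pr(flaky test harness | test failure) ≈ 0.4680; Pr(flaky test harness | test failure, ¬genuine code bug) ≈ 0.8251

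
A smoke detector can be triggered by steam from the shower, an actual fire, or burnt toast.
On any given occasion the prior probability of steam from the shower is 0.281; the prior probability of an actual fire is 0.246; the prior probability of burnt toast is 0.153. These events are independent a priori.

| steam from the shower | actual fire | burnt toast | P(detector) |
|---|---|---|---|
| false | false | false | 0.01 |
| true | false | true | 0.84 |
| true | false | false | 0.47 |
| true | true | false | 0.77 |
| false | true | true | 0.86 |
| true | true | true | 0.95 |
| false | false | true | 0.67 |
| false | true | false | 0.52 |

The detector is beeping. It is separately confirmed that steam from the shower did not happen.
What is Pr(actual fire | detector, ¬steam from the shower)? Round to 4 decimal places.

Pr(actual fire | detector, ¬steam from the shower) ≈ 0.6271

P(detector | ¬steam from the shower) = 0.01*0.754*0.847 + 0.67*0.754*0.153 + 0.52*0.246*0.847 + 0.86*0.246*0.153 = 0.006386 + 0.077293 + 0.108348 + 0.032369 = 0.224396
The actual fire-present share is 0.108348 + 0.032369 = 0.140717.
Hence the posterior is 0.140717/0.224396 ≈ 0.6271.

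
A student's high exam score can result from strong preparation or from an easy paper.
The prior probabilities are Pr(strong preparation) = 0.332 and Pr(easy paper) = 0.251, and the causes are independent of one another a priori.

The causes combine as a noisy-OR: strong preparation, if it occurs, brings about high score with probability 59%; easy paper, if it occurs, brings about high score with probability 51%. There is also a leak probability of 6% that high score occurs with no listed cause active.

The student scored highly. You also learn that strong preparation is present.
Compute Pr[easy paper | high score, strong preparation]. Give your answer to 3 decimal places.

Pr[easy paper | high score, strong preparation] ≈ 0.307

Under noisy-OR, P(high score | causes) = 1 − (1−0.06)·∏(1−qᵢ) over the active causes.
Sum P(high score|·) weighted by the priors over both values of easy paper:
  P(high score | strong preparation) = 0.6146*0.749 + 0.811154*0.251
        = 0.460335 + 0.203600 = 0.663935
The terms with easy paper present sum to 0.203600, so
  P(easy paper | high score, strong preparation) = 0.203600 / 0.663935 ≈ 0.307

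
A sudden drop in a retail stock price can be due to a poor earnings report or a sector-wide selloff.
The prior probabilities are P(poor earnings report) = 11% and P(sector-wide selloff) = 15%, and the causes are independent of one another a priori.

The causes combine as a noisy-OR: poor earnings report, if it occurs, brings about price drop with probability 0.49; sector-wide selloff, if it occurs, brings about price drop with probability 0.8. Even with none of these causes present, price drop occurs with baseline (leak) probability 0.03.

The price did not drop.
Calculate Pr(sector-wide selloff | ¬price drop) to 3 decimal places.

Under noisy-OR, P(price drop | causes) = 1 − (1−0.03)·∏(1−qᵢ) over the active causes.
P(¬price drop) = 0.97·0.89·0.85 + 0.194·0.89·0.15 + 0.4947·0.11·0.85 + 0.09894·0.11·0.15 = 0.733805 + 0.025899 + 0.046254 + 0.001633 = 0.807591
Restricting to configurations with sector-wide selloff present: 0.025899 + 0.001633 = 0.027532.
P(sector-wide selloff | ¬price drop) = 0.027532 / 0.807591 ≈ 0.034

Pr(sector-wide selloff | ¬price drop) ≈ 0.034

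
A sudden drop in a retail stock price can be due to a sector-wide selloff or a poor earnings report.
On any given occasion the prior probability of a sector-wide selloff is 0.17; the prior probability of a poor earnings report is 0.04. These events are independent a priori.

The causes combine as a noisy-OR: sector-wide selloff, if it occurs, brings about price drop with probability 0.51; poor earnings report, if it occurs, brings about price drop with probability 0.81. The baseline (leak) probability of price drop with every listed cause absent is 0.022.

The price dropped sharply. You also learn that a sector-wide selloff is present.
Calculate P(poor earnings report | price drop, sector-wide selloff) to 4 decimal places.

P(poor earnings report | price drop, sector-wide selloff) ≈ 0.0678

Under noisy-OR, P(price drop | causes) = 1 − (1−0.022)·∏(1−qᵢ) over the active causes.
For the numerator, keep only poor earnings report=true terms: 0.908948×0.04 = 0.036358
Normalizer over all consistent configurations: 0.52078×0.96 + 0.908948×0.04 = 0.536307
Posterior = 0.036358 / 0.536307 ≈ 0.0678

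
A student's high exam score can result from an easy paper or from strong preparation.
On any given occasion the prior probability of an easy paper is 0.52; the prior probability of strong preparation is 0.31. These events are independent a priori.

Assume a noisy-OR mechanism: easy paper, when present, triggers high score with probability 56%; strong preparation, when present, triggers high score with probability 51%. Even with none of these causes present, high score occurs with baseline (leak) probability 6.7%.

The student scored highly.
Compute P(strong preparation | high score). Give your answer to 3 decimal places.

Under noisy-OR, P(high score | causes) = 1 − (1−0.067)·∏(1−qᵢ) over the active causes.
For the numerator, keep only strong preparation=true terms: 0.080773 + 0.128774 = 0.209547
Normalizer over all consistent configurations: 0.067×0.48×0.69 + 0.54283×0.48×0.31 + 0.58948×0.52×0.69 + 0.798845×0.52×0.31 = 0.443242
P(strong preparation | high score) = 0.209547/0.443242 ≈ 0.473

P(strong preparation | high score) ≈ 0.473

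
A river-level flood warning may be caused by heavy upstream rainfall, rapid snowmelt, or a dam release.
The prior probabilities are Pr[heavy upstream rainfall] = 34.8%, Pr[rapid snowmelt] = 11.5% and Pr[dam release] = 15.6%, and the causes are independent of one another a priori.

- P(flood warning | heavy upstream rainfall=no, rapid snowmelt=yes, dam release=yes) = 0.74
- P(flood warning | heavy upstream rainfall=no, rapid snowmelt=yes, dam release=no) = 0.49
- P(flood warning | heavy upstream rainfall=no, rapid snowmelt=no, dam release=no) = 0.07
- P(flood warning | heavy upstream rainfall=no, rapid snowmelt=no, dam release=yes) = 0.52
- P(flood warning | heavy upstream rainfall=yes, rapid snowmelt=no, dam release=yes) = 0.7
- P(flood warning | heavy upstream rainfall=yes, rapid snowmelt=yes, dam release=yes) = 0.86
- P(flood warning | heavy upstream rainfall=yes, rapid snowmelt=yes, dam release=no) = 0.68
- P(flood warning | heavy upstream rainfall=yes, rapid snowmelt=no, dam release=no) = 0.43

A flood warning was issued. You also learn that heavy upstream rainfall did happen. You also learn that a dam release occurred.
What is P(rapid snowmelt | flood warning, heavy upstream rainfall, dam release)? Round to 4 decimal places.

P(rapid snowmelt | flood warning, heavy upstream rainfall, dam release) ≈ 0.1377

For the numerator, keep only rapid snowmelt=true terms: 0.86*0.115 = 0.098900
Denominator P(flood warning | heavy upstream rainfall, dam release): 0.7*0.885 + 0.86*0.115 = 0.718400
Posterior = 0.098900 / 0.718400 ≈ 0.1377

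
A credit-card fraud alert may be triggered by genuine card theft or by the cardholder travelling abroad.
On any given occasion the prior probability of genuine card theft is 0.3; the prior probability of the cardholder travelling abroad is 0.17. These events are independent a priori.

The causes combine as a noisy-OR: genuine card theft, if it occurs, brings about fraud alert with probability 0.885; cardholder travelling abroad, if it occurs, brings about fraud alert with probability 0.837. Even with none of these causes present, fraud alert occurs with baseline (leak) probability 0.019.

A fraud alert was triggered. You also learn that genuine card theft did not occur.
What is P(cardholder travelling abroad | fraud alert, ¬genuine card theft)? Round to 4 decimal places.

Under noisy-OR, P(fraud alert | causes) = 1 − (1−0.019)·∏(1−qᵢ) over the active causes.
For the numerator, keep only cardholder travelling abroad=true terms: 0.840097·0.17 = 0.142816
Denominator P(fraud alert | ¬genuine card theft): 0.019·0.83 + 0.840097·0.17 = 0.158586
Posterior = 0.142816 / 0.158586 ≈ 0.9006

P(cardholder travelling abroad | fraud alert, ¬genuine card theft) ≈ 0.9006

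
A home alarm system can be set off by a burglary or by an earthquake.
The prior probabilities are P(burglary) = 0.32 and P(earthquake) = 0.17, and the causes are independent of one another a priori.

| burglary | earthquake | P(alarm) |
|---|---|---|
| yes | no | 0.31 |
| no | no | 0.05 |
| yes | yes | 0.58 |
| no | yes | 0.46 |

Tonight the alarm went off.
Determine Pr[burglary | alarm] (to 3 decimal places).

Pr[burglary | alarm] ≈ 0.583

By total probability over the 4 (burglary, earthquake) configurations:
  P(alarm) = 0.05·0.68·0.83 + 0.46·0.68·0.17 + 0.31·0.32·0.83 + 0.58·0.32·0.17
        = 0.028220 + 0.053176 + 0.082336 + 0.031552 = 0.195284
Configurations with burglary contribute 0.113888, so
  P(burglary | alarm) = 0.113888 / 0.195284 ≈ 0.583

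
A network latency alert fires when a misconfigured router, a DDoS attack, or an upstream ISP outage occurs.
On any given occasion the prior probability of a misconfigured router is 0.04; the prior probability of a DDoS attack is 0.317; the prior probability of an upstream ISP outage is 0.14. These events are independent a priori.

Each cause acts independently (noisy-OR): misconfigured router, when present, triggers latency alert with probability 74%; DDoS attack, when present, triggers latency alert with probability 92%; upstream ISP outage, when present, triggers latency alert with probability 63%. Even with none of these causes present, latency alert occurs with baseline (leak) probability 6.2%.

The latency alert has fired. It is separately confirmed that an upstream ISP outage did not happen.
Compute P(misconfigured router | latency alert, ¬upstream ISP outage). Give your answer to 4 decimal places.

P(misconfigured router | latency alert, ¬upstream ISP outage) ≈ 0.0932

Under noisy-OR, P(latency alert | causes) = 1 − (1−0.062)·∏(1−qᵢ) over the active causes.
Weight on misconfigured router=true, given the evidence: 0.020657 + 0.012433 = 0.033090
Denominator P(latency alert | ¬upstream ISP outage): 0.062×0.96×0.683 + 0.92496×0.96×0.317 + 0.75612×0.04×0.683 + 0.98049×0.04×0.317 = 0.355226
Posterior = 0.033090 / 0.355226 ≈ 0.0932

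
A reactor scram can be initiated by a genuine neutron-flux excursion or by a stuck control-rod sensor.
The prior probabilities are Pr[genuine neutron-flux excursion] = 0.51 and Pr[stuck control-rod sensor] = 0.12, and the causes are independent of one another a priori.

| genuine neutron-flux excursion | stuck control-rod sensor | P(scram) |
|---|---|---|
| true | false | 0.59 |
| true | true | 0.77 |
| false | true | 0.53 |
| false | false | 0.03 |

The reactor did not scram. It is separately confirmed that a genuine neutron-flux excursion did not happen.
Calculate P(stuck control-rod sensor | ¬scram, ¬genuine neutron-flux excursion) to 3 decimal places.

P(stuck control-rod sensor | ¬scram, ¬genuine neutron-flux excursion) ≈ 0.062

For the numerator, keep only stuck control-rod sensor=true terms: 0.47×0.12 = 0.056400
The normalizing constant is 0.97×0.88 + 0.47×0.12 = 0.910000
Posterior = 0.056400 / 0.910000 ≈ 0.062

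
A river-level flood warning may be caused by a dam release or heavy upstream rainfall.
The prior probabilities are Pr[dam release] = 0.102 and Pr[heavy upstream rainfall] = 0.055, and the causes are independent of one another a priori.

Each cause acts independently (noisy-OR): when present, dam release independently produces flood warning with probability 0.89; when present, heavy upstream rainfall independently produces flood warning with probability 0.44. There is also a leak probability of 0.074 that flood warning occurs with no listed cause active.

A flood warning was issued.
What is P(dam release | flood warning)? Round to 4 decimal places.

P(dam release | flood warning) ≈ 0.5148

Under noisy-OR, P(flood warning | causes) = 1 − (1−0.074)·∏(1−qᵢ) over the active causes.
Enumerate the 4 (dam release, heavy upstream rainfall) configurations and weight by the priors:
  P(flood warning) = 0.074×0.898×0.945 + 0.48144×0.898×0.055 + 0.89814×0.102×0.945 + 0.942958×0.102×0.055
        = 0.062797 + 0.023778 + 0.086572 + 0.005290 = 0.178437
Keeping only the dam release-present terms gives 0.091862, so
  P(dam release | flood warning) = 0.091862 / 0.178437 ≈ 0.5148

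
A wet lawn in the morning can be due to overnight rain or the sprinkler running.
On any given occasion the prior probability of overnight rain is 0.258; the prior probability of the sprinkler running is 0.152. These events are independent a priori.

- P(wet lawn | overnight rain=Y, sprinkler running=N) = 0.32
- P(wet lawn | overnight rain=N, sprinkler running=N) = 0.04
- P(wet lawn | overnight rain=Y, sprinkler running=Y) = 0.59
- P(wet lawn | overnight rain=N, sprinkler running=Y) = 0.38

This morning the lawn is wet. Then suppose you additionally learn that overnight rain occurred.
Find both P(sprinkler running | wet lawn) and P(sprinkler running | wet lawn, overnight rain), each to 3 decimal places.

P(sprinkler running | wet lawn) ≈ 0.409; P(sprinkler running | wet lawn, overnight rain) ≈ 0.248

By total probability over the 4 (overnight rain, sprinkler running) configurations:
  P(wet lawn) = 0.04*0.742*0.848 + 0.38*0.742*0.152 + 0.32*0.258*0.848 + 0.59*0.258*0.152
        = 0.025169 + 0.042858 + 0.070011 + 0.023137 = 0.161175
The terms with sprinkler running present sum to 0.065995, so
  P(sprinkler running | wet lawn) = 0.065995 / 0.161175 ≈ 0.409

Now also conditioning on overnight rain=true:
By total probability over both values of sprinkler running:
  P(wet lawn | overnight rain) = 0.32×0.848 + 0.59×0.152
        = 0.271360 + 0.089680 = 0.361040
The terms with sprinkler running present sum to 0.089680, so
  P(sprinkler running | wet lawn, overnight rain) = 0.089680 / 0.361040 ≈ 0.248
— overnight rain explains away the evidence for sprinkler running.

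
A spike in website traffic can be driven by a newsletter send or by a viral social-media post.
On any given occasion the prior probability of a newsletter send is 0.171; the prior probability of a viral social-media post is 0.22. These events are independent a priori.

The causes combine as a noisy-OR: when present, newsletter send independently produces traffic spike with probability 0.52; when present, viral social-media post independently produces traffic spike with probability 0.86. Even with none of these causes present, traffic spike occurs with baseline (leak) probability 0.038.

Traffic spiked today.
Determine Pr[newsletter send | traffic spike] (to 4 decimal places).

Under noisy-OR, P(traffic spike | causes) = 1 − (1−0.038)·∏(1−qᵢ) over the active causes.
Weight on newsletter send=true, given the evidence: 0.071790 + 0.035188 = 0.106978
The normalizing constant is 0.038·0.829·0.78 + 0.86532·0.829·0.22 + 0.53824·0.171·0.78 + 0.935354·0.171·0.22 = 0.289367
Posterior = 0.106978 / 0.289367 ≈ 0.3697

Pr[newsletter send | traffic spike] ≈ 0.3697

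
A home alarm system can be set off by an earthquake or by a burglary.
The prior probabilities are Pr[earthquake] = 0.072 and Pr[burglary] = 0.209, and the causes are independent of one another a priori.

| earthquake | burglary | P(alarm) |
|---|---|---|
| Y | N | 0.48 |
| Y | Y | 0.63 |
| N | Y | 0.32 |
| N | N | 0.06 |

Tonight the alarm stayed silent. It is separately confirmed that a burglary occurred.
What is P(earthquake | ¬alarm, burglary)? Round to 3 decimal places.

Sum P(¬alarm|·) weighted by the priors over both values of earthquake:
  P(¬alarm | burglary) = 0.68×0.928 + 0.37×0.072
        = 0.631040 + 0.026640 = 0.657680
The terms with earthquake present sum to 0.026640, so
  P(earthquake | ¬alarm, burglary) = 0.026640 / 0.657680 ≈ 0.041

P(earthquake | ¬alarm, burglary) ≈ 0.041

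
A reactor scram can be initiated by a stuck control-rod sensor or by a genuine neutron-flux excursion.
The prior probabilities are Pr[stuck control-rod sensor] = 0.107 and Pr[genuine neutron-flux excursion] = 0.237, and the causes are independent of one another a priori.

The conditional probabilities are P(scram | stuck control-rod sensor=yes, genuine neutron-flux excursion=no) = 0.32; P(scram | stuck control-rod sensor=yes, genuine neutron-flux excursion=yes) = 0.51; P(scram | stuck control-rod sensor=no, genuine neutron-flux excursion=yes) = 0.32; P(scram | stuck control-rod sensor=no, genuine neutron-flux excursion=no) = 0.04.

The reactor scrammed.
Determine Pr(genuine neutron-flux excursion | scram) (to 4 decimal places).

Pr(genuine neutron-flux excursion | scram) ≈ 0.6018

By total probability over the 4 (stuck control-rod sensor, genuine neutron-flux excursion) configurations:
  P(scram) = 0.04×0.893×0.763 + 0.32×0.893×0.237 + 0.32×0.107×0.763 + 0.51×0.107×0.237
        = 0.027254 + 0.067725 + 0.026125 + 0.012933 = 0.134037
Configurations with genuine neutron-flux excursion contribute 0.080658, so
  P(genuine neutron-flux excursion | scram) = 0.080658 / 0.134037 ≈ 0.6018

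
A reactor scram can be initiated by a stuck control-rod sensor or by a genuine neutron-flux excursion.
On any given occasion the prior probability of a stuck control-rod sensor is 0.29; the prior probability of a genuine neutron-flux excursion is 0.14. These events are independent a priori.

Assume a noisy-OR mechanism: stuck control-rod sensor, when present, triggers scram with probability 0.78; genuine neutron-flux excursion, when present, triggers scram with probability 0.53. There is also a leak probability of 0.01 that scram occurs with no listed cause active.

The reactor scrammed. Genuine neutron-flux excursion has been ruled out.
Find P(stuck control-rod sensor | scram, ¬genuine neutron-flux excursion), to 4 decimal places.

Under noisy-OR, P(scram | causes) = 1 − (1−0.01)·∏(1−qᵢ) over the active causes.
For the numerator, keep only stuck control-rod sensor=true terms: 0.7822·0.29 = 0.226838
The normalizing constant is 0.01·0.71 + 0.7822·0.29 = 0.233938
Posterior = 0.226838 / 0.233938 ≈ 0.9697

P(stuck control-rod sensor | scram, ¬genuine neutron-flux excursion) ≈ 0.9697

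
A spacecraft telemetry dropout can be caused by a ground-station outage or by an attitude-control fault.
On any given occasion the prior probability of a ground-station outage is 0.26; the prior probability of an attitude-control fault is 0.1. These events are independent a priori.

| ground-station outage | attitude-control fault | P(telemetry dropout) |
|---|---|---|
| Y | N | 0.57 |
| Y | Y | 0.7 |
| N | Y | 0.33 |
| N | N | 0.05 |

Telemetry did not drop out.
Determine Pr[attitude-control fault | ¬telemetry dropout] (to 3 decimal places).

P(¬telemetry dropout) = 0.95×0.74×0.9 + 0.67×0.74×0.1 + 0.43×0.26×0.9 + 0.3×0.26×0.1 = 0.632700 + 0.049580 + 0.100620 + 0.007800 = 0.790700
The attitude-control fault-present share is 0.049580 + 0.007800 = 0.057380.
P(attitude-control fault | ¬telemetry dropout) = 0.057380 / 0.790700 ≈ 0.073

Pr[attitude-control fault | ¬telemetry dropout] ≈ 0.073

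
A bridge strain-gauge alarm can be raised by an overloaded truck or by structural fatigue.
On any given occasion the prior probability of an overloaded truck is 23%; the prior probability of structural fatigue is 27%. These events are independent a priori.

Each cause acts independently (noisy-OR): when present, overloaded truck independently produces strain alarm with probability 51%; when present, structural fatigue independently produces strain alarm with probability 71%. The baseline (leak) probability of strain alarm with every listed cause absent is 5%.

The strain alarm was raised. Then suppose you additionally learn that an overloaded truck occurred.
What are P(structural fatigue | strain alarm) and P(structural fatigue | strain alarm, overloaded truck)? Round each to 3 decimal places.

P(structural fatigue | strain alarm) ≈ 0.634; P(structural fatigue | strain alarm, overloaded truck) ≈ 0.374

Under noisy-OR, P(strain alarm | causes) = 1 − (1−0.05)·∏(1−qᵢ) over the active causes.
P(strain alarm) = 0.05·0.77·0.73 + 0.7245·0.77·0.27 + 0.5345·0.23·0.73 + 0.865005·0.23·0.27 = 0.028105 + 0.150624 + 0.089743 + 0.053717 = 0.322189
The structural fatigue-present share is 0.150624 + 0.053717 = 0.204341.
Hence the posterior is 0.204341/0.322189 ≈ 0.634.

Now condition on the additional information:
Weight on structural fatigue=true, given the evidence: 0.865005·0.27 = 0.233551
Normalizer over all consistent configurations: 0.5345·0.73 + 0.865005·0.27 = 0.623736
P(structural fatigue | strain alarm, overloaded truck) = 0.233551/0.623736 ≈ 0.374
Conditioning on overloaded truck lowers the posterior on structural fatigue: the classic explaining-away effect in a common-effect structure.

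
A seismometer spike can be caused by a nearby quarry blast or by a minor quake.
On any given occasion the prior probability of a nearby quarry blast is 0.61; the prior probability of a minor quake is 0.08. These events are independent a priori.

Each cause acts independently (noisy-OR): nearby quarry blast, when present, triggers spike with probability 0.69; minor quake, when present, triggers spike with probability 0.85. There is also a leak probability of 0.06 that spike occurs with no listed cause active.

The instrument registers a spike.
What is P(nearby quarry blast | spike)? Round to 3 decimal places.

Under noisy-OR, P(spike | causes) = 1 − (1−0.06)·∏(1−qᵢ) over the active causes.
By total probability over the 4 (nearby quarry blast, minor quake) configurations:
  P(spike) = 0.06×0.39×0.92 + 0.859×0.39×0.08 + 0.7086×0.61×0.92 + 0.95629×0.61×0.08
        = 0.021528 + 0.026801 + 0.397666 + 0.046667 = 0.492662
The terms with nearby quarry blast present sum to 0.444333, so
  P(nearby quarry blast | spike) = 0.444333 / 0.492662 ≈ 0.902

P(nearby quarry blast | spike) ≈ 0.902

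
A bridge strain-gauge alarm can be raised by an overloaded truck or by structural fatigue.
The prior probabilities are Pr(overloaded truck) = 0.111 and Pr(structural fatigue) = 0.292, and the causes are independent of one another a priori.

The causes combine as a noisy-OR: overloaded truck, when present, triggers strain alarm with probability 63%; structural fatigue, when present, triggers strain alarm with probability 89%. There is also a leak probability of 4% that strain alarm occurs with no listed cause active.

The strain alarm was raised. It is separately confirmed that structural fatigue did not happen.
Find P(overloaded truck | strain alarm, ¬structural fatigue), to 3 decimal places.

Under noisy-OR, P(strain alarm | causes) = 1 − (1−0.04)·∏(1−qᵢ) over the active causes.
By total probability over both values of overloaded truck:
  P(strain alarm | ¬structural fatigue) = 0.04*0.889 + 0.6448*0.111
        = 0.035560 + 0.071573 = 0.107133
The terms with overloaded truck present sum to 0.071573, so
  P(overloaded truck | strain alarm, ¬structural fatigue) = 0.071573 / 0.107133 ≈ 0.668

P(overloaded truck | strain alarm, ¬structural fatigue) ≈ 0.668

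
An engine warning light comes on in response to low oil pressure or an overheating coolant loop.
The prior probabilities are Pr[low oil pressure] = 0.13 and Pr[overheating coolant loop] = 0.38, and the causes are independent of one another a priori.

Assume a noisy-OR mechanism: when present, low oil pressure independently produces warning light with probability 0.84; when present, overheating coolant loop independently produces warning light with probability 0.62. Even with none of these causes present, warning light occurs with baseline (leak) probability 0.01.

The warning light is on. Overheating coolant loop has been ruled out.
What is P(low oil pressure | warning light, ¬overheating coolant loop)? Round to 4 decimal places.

Under noisy-OR, P(warning light | causes) = 1 − (1−0.01)·∏(1−qᵢ) over the active causes.
Sum P(warning light|·) weighted by the priors over both values of low oil pressure:
  P(warning light | ¬overheating coolant loop) = 0.01·0.87 + 0.8416·0.13
        = 0.008700 + 0.109408 = 0.118108
Configurations with low oil pressure contribute 0.109408, so
  P(low oil pressure | warning light, ¬overheating coolant loop) = 0.109408 / 0.118108 ≈ 0.9263

P(low oil pressure | warning light, ¬overheating coolant loop) ≈ 0.9263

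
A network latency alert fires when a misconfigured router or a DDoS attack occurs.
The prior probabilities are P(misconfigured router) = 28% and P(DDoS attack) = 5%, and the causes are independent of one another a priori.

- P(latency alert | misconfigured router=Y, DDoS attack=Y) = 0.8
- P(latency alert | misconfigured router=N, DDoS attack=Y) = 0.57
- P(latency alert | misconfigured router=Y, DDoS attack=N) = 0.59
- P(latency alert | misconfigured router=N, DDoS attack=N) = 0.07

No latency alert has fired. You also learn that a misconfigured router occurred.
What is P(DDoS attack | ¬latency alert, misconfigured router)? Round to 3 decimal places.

For the numerator, keep only DDoS attack=true terms: 0.2·0.05 = 0.010000
Denominator P(¬latency alert | misconfigured router): 0.41·0.95 + 0.2·0.05 = 0.399500
Posterior = 0.010000 / 0.399500 ≈ 0.025

P(DDoS attack | ¬latency alert, misconfigured router) ≈ 0.025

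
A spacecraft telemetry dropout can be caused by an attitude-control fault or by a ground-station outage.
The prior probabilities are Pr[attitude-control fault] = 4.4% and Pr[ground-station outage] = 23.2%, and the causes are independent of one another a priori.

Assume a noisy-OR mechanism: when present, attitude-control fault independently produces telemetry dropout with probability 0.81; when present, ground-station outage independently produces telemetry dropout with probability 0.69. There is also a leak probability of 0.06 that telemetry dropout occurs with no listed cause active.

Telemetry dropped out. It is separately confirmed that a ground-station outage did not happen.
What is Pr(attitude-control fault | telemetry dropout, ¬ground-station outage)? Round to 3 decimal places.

Under noisy-OR, P(telemetry dropout | causes) = 1 − (1−0.06)·∏(1−qᵢ) over the active causes.
P(telemetry dropout | ¬ground-station outage) = 0.06·0.956 + 0.8214·0.044 = 0.057360 + 0.036142 = 0.093502
Restricting to configurations with attitude-control fault present: 0.8214·0.044 = 0.036142.
So P(attitude-control fault | telemetry dropout, ¬ground-station outage) = 0.036142/0.093502 ≈ 0.387.

Pr(attitude-control fault | telemetry dropout, ¬ground-station outage) ≈ 0.387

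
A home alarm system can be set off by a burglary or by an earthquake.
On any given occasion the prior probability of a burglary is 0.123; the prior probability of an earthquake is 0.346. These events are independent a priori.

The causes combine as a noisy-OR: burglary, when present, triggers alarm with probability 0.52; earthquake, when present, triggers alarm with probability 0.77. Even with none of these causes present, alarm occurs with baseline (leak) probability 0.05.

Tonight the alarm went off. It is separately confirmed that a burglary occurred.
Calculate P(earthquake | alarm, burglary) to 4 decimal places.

P(earthquake | alarm, burglary) ≈ 0.4654

Under noisy-OR, P(alarm | causes) = 1 − (1−0.05)·∏(1−qᵢ) over the active causes.
Weight on earthquake=true, given the evidence: 0.89512×0.346 = 0.309712
The normalizing constant is 0.544×0.654 + 0.89512×0.346 = 0.665488
Posterior = 0.309712 / 0.665488 ≈ 0.4654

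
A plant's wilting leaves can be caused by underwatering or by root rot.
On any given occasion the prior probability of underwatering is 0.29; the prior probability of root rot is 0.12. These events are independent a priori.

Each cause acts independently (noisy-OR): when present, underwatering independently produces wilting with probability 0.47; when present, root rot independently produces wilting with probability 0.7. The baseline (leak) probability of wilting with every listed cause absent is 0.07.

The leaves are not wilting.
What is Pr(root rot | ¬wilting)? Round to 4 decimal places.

Under noisy-OR, P(wilting | causes) = 1 − (1−0.07)·∏(1−qᵢ) over the active causes.
By total probability over the 4 (underwatering, root rot) configurations:
  P(¬wilting) = 0.93·0.71·0.88 + 0.279·0.71·0.12 + 0.4929·0.29·0.88 + 0.14787·0.29·0.12
        = 0.581064 + 0.023771 + 0.125788 + 0.005146 = 0.735769
Configurations with root rot contribute 0.028917, so
  P(root rot | ¬wilting) = 0.028917 / 0.735769 ≈ 0.0393

Pr(root rot | ¬wilting) ≈ 0.0393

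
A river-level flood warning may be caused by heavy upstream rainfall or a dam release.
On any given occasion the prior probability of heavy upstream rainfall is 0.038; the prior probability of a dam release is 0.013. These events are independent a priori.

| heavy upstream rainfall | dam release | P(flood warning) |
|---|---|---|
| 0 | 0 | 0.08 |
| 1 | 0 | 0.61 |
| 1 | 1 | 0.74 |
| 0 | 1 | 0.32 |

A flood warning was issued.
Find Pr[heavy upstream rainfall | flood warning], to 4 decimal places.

Pr[heavy upstream rainfall | flood warning] ≈ 0.2252

Weight on heavy upstream rainfall=true, given the evidence: 0.022879 + 0.000366 = 0.023245
Denominator P(flood warning): 0.08×0.962×0.987 + 0.32×0.962×0.013 + 0.61×0.038×0.987 + 0.74×0.038×0.013 = 0.103207
Posterior = 0.023245 / 0.103207 ≈ 0.2252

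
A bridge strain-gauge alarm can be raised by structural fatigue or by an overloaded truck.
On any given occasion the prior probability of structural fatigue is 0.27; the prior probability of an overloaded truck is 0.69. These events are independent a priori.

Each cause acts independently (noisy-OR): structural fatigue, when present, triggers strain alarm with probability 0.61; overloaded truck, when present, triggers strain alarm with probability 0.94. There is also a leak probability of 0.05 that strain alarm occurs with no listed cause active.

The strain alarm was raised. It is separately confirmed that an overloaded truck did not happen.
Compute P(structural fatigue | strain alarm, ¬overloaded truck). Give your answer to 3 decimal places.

P(structural fatigue | strain alarm, ¬overloaded truck) ≈ 0.823

Under noisy-OR, P(strain alarm | causes) = 1 − (1−0.05)·∏(1−qᵢ) over the active causes.
Sum P(strain alarm|·) weighted by the priors over both values of structural fatigue:
  P(strain alarm | ¬overloaded truck) = 0.05·0.73 + 0.6295·0.27
        = 0.036500 + 0.169965 = 0.206465
Keeping only the structural fatigue-present terms gives 0.169965, so
  P(structural fatigue | strain alarm, ¬overloaded truck) = 0.169965 / 0.206465 ≈ 0.823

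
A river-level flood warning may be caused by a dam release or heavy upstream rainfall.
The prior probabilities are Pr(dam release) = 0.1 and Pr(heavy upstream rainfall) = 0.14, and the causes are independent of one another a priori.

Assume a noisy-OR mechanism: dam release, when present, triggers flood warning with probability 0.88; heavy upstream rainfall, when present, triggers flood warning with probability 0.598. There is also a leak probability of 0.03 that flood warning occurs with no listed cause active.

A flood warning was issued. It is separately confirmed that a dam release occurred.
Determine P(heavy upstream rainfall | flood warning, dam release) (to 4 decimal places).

Under noisy-OR, P(flood warning | causes) = 1 − (1−0.03)·∏(1−qᵢ) over the active causes.
Enumerate both values of heavy upstream rainfall and weight by the priors:
  P(flood warning | dam release) = 0.8836×0.86 + 0.953207×0.14
        = 0.759896 + 0.133449 = 0.893345
The terms with heavy upstream rainfall present sum to 0.133449, so
  P(heavy upstream rainfall | flood warning, dam release) = 0.133449 / 0.893345 ≈ 0.1494

P(heavy upstream rainfall | flood warning, dam release) ≈ 0.1494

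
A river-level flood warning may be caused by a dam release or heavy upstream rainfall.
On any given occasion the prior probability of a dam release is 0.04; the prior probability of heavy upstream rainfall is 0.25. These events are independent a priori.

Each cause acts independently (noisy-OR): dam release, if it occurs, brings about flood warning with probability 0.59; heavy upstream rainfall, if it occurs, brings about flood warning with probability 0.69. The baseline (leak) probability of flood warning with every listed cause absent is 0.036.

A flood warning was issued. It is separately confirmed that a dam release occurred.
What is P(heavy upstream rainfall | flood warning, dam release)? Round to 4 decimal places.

P(heavy upstream rainfall | flood warning, dam release) ≈ 0.3260

Under noisy-OR, P(flood warning | causes) = 1 − (1−0.036)·∏(1−qᵢ) over the active causes.
Sum P(flood warning|·) weighted by the priors over both values of heavy upstream rainfall:
  P(flood warning | dam release) = 0.60476*0.75 + 0.877476*0.25
        = 0.453570 + 0.219369 = 0.672939
Configurations with heavy upstream rainfall contribute 0.219369, so
  P(heavy upstream rainfall | flood warning, dam release) = 0.219369 / 0.672939 ≈ 0.3260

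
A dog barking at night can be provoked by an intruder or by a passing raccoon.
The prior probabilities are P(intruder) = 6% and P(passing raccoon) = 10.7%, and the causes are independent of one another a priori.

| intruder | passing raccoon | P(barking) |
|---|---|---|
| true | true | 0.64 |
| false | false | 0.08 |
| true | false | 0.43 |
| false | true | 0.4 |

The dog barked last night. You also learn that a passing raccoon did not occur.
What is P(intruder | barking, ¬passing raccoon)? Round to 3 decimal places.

Enumerate both values of intruder and weight by the priors:
  P(barking | ¬passing raccoon) = 0.08×0.94 + 0.43×0.06
        = 0.075200 + 0.025800 = 0.101000
The terms with intruder present sum to 0.025800, so
  P(intruder | barking, ¬passing raccoon) = 0.025800 / 0.101000 ≈ 0.255

P(intruder | barking, ¬passing raccoon) ≈ 0.255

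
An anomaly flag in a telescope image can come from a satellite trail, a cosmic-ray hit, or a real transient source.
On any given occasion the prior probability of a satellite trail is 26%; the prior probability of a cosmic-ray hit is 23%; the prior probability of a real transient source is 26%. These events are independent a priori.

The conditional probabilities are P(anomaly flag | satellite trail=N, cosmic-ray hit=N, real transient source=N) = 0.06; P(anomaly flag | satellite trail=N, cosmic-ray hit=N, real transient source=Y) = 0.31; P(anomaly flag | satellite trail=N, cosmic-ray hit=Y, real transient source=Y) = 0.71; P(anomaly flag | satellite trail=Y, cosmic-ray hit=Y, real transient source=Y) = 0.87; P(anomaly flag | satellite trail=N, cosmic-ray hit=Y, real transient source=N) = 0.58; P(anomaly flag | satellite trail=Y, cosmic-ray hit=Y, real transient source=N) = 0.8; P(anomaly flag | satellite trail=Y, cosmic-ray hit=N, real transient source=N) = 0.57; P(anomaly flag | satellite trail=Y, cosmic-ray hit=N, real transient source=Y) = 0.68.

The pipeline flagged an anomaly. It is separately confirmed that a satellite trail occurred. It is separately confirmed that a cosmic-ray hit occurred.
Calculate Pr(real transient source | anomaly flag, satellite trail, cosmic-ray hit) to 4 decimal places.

P(anomaly flag | satellite trail, cosmic-ray hit) = 0.8·0.74 + 0.87·0.26 = 0.592000 + 0.226200 = 0.818200
Restricting to configurations with real transient source present: 0.87·0.26 = 0.226200.
Hence the posterior is 0.226200/0.818200 ≈ 0.2765.

Pr(real transient source | anomaly flag, satellite trail, cosmic-ray hit) ≈ 0.2765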